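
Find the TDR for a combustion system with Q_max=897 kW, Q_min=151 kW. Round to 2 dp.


TDR = Q_max / Q_min
TDR = 897 / 151 = 5.94


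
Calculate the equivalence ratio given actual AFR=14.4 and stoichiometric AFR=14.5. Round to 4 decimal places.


phi = AFR_stoich / AFR_actual
phi = 14.5 / 14.4 = 1.0069


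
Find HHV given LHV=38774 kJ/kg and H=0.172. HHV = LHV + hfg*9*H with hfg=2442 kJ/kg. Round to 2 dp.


HHV = LHV + hfg * 9 * H
Water addition = 2442 * 9 * 0.172 = 3780.216 kJ/kg
HHV = 38774 + 3780.216 = 42554.22 kJ/kg


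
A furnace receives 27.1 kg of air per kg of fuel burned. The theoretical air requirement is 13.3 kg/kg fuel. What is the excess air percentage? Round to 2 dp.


Excess air = actual - stoichiometric = 27.1 - 13.3 = 13.80 kg/kg fuel
Excess air % = (excess / stoich) * 100 = (13.80 / 13.3) * 100 = 103.76%


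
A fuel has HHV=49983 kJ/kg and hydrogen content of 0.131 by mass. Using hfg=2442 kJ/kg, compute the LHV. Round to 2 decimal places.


LHV = HHV - hfg * 9 * H
Water correction = 2442 * 9 * 0.131 = 2879.118 kJ/kg
LHV = 49983 - 2879.118 = 47103.88 kJ/kg


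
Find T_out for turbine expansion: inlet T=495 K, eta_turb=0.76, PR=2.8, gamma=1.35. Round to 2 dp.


T_out = T_in * (1 - eta * (1 - PR^(-(gamma-1)/gamma)))
Exponent = -(1.35-1)/1.35 = -0.25925926
PR^exp = 2.8^(-0.25925926) = 0.76572026
Factor = 1 - 0.76*(1 - 0.76572026) = 0.82194740
T_out = 495 * 0.82194740 = 406.86 K


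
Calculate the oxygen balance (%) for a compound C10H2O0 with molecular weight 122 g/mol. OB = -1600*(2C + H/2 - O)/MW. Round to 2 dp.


OB = -1600 * (2C + H/2 - O) / MW
Inner = 2*10 + 2/2 - 0 = 21.00
OB = -1600 * 21.00 / 122 = -275.41%


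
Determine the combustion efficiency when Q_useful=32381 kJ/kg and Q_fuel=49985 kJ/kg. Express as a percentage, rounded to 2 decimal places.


Efficiency = (Q_useful / Q_fuel) * 100
Efficiency = (32381 / 49985) * 100
Efficiency = 0.6478 * 100 = 64.78%


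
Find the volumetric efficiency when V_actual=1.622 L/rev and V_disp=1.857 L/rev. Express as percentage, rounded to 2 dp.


eta_v = (V_actual / V_disp) * 100
Ratio = 1.622 / 1.857 = 0.8735
eta_v = 0.8735 * 100 = 87.35%


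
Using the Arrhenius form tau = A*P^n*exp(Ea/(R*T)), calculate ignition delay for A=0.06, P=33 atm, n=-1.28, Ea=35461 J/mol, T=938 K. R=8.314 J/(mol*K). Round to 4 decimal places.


tau = A * P^n * exp(Ea/(R*T))
P^n = 33^(-1.28) = 0.01138419
Ea/(R*T) = 35461/(8.314*938) = 4.547138
exp(Ea/(R*T)) = 94.361943
tau = 0.06 * 0.01138419 * 94.361943 = 0.0645 ms


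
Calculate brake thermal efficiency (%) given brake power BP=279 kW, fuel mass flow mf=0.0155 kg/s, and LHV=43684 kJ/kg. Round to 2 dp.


eta_BTE = (BP / (mf * LHV)) * 100
Denominator = 0.0155 * 43684 = 677.1020 kW
eta_BTE = (279 / 677.1020) * 100 = 41.21%


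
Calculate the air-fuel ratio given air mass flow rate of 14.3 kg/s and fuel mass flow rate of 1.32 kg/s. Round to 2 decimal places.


AFR = m_air / m_fuel
AFR = 14.3 / 1.32 = 10.83


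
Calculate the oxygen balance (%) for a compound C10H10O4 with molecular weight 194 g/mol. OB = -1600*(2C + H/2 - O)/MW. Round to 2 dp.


OB = -1600 * (2C + H/2 - O) / MW
Inner = 2*10 + 10/2 - 4 = 21.00
OB = -1600 * 21.00 / 194 = -173.20%


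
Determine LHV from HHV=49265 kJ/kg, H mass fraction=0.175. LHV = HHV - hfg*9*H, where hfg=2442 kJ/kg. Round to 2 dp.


LHV = HHV - hfg * 9 * H
Water correction = 2442 * 9 * 0.175 = 3846.150 kJ/kg
LHV = 49265 - 3846.150 = 45418.85 kJ/kg


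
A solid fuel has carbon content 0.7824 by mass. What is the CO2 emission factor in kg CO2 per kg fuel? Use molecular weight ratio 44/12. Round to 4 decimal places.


EF = C_frac * (M_CO2 / M_C)
EF = 0.7824 * (44/12)
EF = 0.7824 * 3.666667 = 2.8688 kg_CO2/kg_fuel


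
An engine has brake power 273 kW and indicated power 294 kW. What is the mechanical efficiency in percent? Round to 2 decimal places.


eta_mech = (BP / IP) * 100
Ratio = 273 / 294 = 0.9286
eta_mech = 0.9286 * 100 = 92.86%


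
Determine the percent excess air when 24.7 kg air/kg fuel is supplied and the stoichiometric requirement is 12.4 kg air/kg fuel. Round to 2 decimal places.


Excess air = actual - stoichiometric = 24.7 - 12.4 = 12.30 kg/kg fuel
Excess air % = (excess / stoich) * 100 = (12.30 / 12.4) * 100 = 99.19%


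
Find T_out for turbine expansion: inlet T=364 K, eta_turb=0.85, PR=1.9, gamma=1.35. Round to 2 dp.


T_out = T_in * (1 - eta * (1 - PR^(-(gamma-1)/gamma)))
Exponent = -(1.35-1)/1.35 = -0.25925926
PR^exp = 1.9^(-0.25925926) = 0.84670193
Factor = 1 - 0.85*(1 - 0.84670193) = 0.86969664
T_out = 364 * 0.86969664 = 316.57 K


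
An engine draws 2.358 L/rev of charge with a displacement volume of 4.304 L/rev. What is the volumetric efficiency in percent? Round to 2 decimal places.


eta_v = (V_actual / V_disp) * 100
Ratio = 2.358 / 4.304 = 0.5479
eta_v = 0.5479 * 100 = 54.79%


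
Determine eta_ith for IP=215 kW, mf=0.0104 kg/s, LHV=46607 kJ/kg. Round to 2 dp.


eta_ith = (IP / (mf * LHV)) * 100
Denominator = 0.0104 * 46607 = 484.7128 kW
eta_ith = (215 / 484.7128) * 100 = 44.36%


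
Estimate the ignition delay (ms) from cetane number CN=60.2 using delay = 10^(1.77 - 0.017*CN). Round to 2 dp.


delay = 10^(1.77 - 0.017*CN)
Exponent = 1.77 - 0.017*60.2 = 0.7466
delay = 10^0.7466 = 5.58 ms


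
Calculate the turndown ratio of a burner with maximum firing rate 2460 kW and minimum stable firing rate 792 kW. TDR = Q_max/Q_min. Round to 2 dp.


TDR = Q_max / Q_min
TDR = 2460 / 792 = 3.11


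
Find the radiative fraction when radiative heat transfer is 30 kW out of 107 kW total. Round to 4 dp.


f_rad = Q_rad / Q_total
f_rad = 30 / 107 = 0.2804


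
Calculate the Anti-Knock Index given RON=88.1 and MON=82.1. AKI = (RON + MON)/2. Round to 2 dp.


AKI = (RON + MON) / 2
AKI = (88.1 + 82.1) / 2
AKI = 170.2 / 2 = 85.10


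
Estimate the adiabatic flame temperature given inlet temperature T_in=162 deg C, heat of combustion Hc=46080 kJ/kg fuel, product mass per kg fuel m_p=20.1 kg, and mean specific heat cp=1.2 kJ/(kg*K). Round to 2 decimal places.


T_ad = T_in + Hc / (m_p * cp)
Denominator = 20.1 * 1.2 = 24.1200
Temperature rise = 46080 / 24.1200 = 1910.45 K
T_ad = 162 + 1910.45 = 2072.45 deg C


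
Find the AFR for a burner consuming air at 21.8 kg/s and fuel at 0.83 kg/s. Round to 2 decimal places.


AFR = m_air / m_fuel
AFR = 21.8 / 0.83 = 26.27


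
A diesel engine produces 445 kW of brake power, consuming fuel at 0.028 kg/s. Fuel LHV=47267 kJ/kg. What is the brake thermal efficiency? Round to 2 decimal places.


eta_BTE = (BP / (mf * LHV)) * 100
Denominator = 0.028 * 47267 = 1323.4760 kW
eta_BTE = (445 / 1323.4760) * 100 = 33.62%


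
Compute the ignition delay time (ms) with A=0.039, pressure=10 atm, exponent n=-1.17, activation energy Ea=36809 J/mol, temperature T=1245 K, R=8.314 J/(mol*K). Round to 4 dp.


tau = A * P^n * exp(Ea/(R*T))
P^n = 10^(-1.17) = 0.06760830
Ea/(R*T) = 36809/(8.314*1245) = 3.556106
exp(Ea/(R*T)) = 35.026523
tau = 0.039 * 0.06760830 * 35.026523 = 0.0924 ms


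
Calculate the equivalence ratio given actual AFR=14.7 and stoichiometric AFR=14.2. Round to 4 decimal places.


phi = AFR_stoich / AFR_actual
phi = 14.2 / 14.7 = 0.9660


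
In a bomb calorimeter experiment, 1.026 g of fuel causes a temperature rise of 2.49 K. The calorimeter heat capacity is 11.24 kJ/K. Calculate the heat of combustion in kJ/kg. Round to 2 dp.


Hc = C_cal * delta_T / m_fuel
Q_released = 11.24 * 2.49 = 27.9876 kJ
m_fuel = 1.026 g = 1.026/1000 kg = 0.001026 kg
Hc = 27.9876 / 0.001026 = 27278.36 kJ/kg


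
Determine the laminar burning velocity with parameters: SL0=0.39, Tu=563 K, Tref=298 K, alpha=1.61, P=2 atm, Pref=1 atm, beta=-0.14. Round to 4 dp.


SL = SL0 * (Tu/Tref)^alpha * (P/Pref)^beta
T ratio = 563/298 = 1.88926174
(T ratio)^alpha = 1.88926174^1.61 = 2.785033
(P/Pref)^beta = 2^(-0.14) = 0.907519
SL = 0.39 * 2.785033 * 0.907519 = 0.9857 m/s


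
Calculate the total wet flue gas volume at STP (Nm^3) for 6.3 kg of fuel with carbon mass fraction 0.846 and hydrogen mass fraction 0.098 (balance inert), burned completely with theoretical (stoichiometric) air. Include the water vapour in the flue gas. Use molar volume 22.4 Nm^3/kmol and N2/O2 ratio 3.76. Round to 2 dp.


Per kg fuel: CO2 = (C/12 kmol)*22.4 = (0.846/12)*22.4 = 1.57920 Nm^3
Per kg fuel: H2O = (H/2 kmol)*22.4 = (0.098/2)*22.4 = 1.09760 Nm^3
O2 needed per kg fuel = C/12 + H/4 = 0.846/12 + 0.098/4 = 0.09500000 kmol
Per kg fuel: N2 = O2*3.76*22.4 = 0.09500000*3.76*22.4 = 8.00128 Nm^3
Total per kg = 1.57920 + 1.09760 + 8.00128 = 10.67808 Nm^3
Total = 10.67808 * 6.3 = 67.27 Nm^3


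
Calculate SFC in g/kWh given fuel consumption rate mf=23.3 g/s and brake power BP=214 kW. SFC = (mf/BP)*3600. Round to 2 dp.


SFC = (mf / BP) * 3600
Rate = 23.3 / 214 = 0.108879 g/(s*kW)
SFC = 0.108879 * 3600 = 391.96 g/kWh


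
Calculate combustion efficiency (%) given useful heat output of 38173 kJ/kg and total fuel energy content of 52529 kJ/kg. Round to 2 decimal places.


Efficiency = (Q_useful / Q_fuel) * 100
Efficiency = (38173 / 52529) * 100
Efficiency = 0.7267 * 100 = 72.67%


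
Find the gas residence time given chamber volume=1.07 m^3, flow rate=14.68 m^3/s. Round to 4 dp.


tau = V / Q_flow
tau = 1.07 / 14.68 = 0.0729 s


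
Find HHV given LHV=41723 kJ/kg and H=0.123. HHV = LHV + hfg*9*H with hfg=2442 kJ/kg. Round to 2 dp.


HHV = LHV + hfg * 9 * H
Water addition = 2442 * 9 * 0.123 = 2703.294 kJ/kg
HHV = 41723 + 2703.294 = 44426.29 kJ/kg


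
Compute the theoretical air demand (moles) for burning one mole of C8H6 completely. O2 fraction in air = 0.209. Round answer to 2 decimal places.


Balanced combustion: C8H6 + 9.5 O2 -> 8 CO2 + 3 H2O
O2 needed = C + H/4 = 8 + 6/4 = 9.50 moles
Air moles = O2 / 0.209 = 9.50 / 0.209 = 45.45 moles air


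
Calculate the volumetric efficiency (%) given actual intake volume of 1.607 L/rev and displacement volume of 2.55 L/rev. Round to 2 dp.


eta_v = (V_actual / V_disp) * 100
Ratio = 1.607 / 2.55 = 0.6302
eta_v = 0.6302 * 100 = 63.02%


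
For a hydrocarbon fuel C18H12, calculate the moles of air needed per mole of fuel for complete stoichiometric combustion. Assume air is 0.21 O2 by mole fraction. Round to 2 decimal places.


Balanced combustion: C18H12 + 21 O2 -> 18 CO2 + 6 H2O
O2 needed = C + H/4 = 18 + 12/4 = 21.00 moles
Air moles = O2 / 0.21 = 21.00 / 0.21 = 100.00 moles air


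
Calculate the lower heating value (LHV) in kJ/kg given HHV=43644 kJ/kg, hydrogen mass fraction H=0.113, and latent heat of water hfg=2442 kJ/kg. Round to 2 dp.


LHV = HHV - hfg * 9 * H
Water correction = 2442 * 9 * 0.113 = 2483.514 kJ/kg
LHV = 43644 - 2483.514 = 41160.49 kJ/kg


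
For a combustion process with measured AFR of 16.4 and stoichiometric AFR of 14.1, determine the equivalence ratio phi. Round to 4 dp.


phi = AFR_stoich / AFR_actual
phi = 14.1 / 16.4 = 0.8598


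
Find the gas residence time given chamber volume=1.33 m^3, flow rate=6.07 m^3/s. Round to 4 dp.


tau = V / Q_flow
tau = 1.33 / 6.07 = 0.2191 s


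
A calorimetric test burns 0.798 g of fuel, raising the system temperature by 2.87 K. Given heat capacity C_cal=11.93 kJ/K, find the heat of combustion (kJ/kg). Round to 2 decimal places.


Hc = C_cal * delta_T / m_fuel
Q_released = 11.93 * 2.87 = 34.2391 kJ
m_fuel = 0.798 g = 0.798/1000 kg = 0.000798 kg
Hc = 34.2391 / 0.000798 = 42906.14 kJ/kg


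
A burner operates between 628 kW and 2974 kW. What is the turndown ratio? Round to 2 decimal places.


TDR = Q_max / Q_min
TDR = 2974 / 628 = 4.74


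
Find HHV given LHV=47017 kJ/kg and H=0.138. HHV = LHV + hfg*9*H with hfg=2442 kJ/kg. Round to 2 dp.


HHV = LHV + hfg * 9 * H
Water addition = 2442 * 9 * 0.138 = 3032.964 kJ/kg
HHV = 47017 + 3032.964 = 50049.96 kJ/kg


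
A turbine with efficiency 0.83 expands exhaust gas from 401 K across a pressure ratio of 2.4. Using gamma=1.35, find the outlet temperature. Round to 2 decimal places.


T_out = T_in * (1 - eta * (1 - PR^(-(gamma-1)/gamma)))
Exponent = -(1.35-1)/1.35 = -0.25925926
PR^exp = 2.4^(-0.25925926) = 0.79694200
Factor = 1 - 0.83*(1 - 0.79694200) = 0.83146186
T_out = 401 * 0.83146186 = 333.42 K


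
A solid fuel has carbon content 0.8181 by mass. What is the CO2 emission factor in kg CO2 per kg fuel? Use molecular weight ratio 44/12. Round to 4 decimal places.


EF = C_frac * (M_CO2 / M_C)
EF = 0.8181 * (44/12)
EF = 0.8181 * 3.666667 = 2.9997 kg_CO2/kg_fuel


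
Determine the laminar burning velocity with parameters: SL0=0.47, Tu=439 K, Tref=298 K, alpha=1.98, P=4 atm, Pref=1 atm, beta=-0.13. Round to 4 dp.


SL = SL0 * (Tu/Tref)^alpha * (P/Pref)^beta
T ratio = 439/298 = 1.47315436
(T ratio)^alpha = 1.47315436^1.98 = 2.153434
(P/Pref)^beta = 4^(-0.13) = 0.835088
SL = 0.47 * 2.153434 * 0.835088 = 0.8452 m/s


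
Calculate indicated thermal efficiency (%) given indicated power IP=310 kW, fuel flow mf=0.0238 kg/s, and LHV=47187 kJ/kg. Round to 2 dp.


eta_ith = (IP / (mf * LHV)) * 100
Denominator = 0.0238 * 47187 = 1123.0506 kW
eta_ith = (310 / 1123.0506) * 100 = 27.60%


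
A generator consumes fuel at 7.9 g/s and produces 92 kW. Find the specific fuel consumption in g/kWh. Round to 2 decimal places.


SFC = (mf / BP) * 3600
Rate = 7.9 / 92 = 0.085870 g/(s*kW)
SFC = 0.085870 * 3600 = 309.13 g/kWh


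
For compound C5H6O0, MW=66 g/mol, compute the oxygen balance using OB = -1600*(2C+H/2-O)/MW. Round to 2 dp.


OB = -1600 * (2C + H/2 - O) / MW
Inner = 2*5 + 6/2 - 0 = 13.00
OB = -1600 * 13.00 / 66 = -315.15%


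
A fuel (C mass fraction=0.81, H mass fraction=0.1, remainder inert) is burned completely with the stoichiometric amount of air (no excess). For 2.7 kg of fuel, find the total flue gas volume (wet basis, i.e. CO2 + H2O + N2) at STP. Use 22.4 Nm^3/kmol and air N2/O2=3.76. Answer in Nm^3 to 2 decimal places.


Per kg fuel: CO2 = (C/12 kmol)*22.4 = (0.81/12)*22.4 = 1.51200 Nm^3
Per kg fuel: H2O = (H/2 kmol)*22.4 = (0.1/2)*22.4 = 1.12000 Nm^3
O2 needed per kg fuel = C/12 + H/4 = 0.81/12 + 0.1/4 = 0.09250000 kmol
Per kg fuel: N2 = O2*3.76*22.4 = 0.09250000*3.76*22.4 = 7.79072 Nm^3
Total per kg = 1.51200 + 1.12000 + 7.79072 = 10.42272 Nm^3
Total = 10.42272 * 2.7 = 28.14 Nm^3


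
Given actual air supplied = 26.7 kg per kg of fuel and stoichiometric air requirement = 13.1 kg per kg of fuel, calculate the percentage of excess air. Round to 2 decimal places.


Excess air = actual - stoichiometric = 26.7 - 13.1 = 13.60 kg/kg fuel
Excess air % = (excess / stoich) * 100 = (13.60 / 13.1) * 100 = 103.82%


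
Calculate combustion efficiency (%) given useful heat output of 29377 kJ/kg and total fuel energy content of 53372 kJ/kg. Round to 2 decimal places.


Efficiency = (Q_useful / Q_fuel) * 100
Efficiency = (29377 / 53372) * 100
Efficiency = 0.5504 * 100 = 55.04%


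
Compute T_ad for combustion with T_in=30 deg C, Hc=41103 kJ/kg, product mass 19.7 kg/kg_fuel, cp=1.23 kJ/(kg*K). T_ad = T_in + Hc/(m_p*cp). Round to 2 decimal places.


T_ad = T_in + Hc / (m_p * cp)
Denominator = 19.7 * 1.23 = 24.2310
Temperature rise = 41103 / 24.2310 = 1696.30 K
T_ad = 30 + 1696.30 = 1726.30 deg C


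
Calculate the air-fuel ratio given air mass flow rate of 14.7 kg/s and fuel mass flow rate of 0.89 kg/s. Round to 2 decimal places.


AFR = m_air / m_fuel
AFR = 14.7 / 0.89 = 16.52


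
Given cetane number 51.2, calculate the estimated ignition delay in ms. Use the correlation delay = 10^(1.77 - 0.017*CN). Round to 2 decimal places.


delay = 10^(1.77 - 0.017*CN)
Exponent = 1.77 - 0.017*51.2 = 0.8996
delay = 10^0.8996 = 7.94 ms


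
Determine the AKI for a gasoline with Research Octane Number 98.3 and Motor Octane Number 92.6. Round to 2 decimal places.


AKI = (RON + MON) / 2
AKI = (98.3 + 92.6) / 2
AKI = 190.9 / 2 = 95.45


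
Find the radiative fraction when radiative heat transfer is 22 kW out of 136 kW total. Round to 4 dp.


f_rad = Q_rad / Q_total
f_rad = 22 / 136 = 0.1618


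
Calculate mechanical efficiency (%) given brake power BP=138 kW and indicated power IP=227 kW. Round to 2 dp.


eta_mech = (BP / IP) * 100
Ratio = 138 / 227 = 0.6079
eta_mech = 0.6079 * 100 = 60.79%


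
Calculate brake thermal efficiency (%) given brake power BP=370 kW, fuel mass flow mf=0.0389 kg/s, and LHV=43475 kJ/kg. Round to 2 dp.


eta_BTE = (BP / (mf * LHV)) * 100
Denominator = 0.0389 * 43475 = 1691.1775 kW
eta_BTE = (370 / 1691.1775) * 100 = 21.88%


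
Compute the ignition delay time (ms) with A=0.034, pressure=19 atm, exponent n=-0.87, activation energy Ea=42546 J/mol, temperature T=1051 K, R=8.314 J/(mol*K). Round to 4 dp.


tau = A * P^n * exp(Ea/(R*T))
P^n = 19^(-0.87) = 0.07717637
Ea/(R*T) = 42546/(8.314*1051) = 4.869070
exp(Ea/(R*T)) = 130.199748
tau = 0.034 * 0.07717637 * 130.199748 = 0.3416 ms


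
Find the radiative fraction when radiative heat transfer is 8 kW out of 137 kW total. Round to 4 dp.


f_rad = Q_rad / Q_total
f_rad = 8 / 137 = 0.0584


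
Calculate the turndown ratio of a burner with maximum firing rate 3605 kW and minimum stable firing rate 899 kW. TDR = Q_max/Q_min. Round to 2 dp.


TDR = Q_max / Q_min
TDR = 3605 / 899 = 4.01


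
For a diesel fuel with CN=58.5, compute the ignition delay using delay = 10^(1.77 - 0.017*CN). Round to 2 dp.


delay = 10^(1.77 - 0.017*CN)
Exponent = 1.77 - 0.017*58.5 = 0.7755
delay = 10^0.7755 = 5.96 ms


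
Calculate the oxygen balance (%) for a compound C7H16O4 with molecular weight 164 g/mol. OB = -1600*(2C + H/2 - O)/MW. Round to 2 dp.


OB = -1600 * (2C + H/2 - O) / MW
Inner = 2*7 + 16/2 - 4 = 18.00
OB = -1600 * 18.00 / 164 = -175.61%


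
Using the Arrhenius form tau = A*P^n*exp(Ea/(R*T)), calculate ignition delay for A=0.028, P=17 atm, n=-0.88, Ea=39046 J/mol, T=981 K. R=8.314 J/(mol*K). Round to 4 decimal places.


tau = A * P^n * exp(Ea/(R*T))
P^n = 17^(-0.88) = 0.08264279
Ea/(R*T) = 39046/(8.314*981) = 4.787376
exp(Ea/(R*T)) = 119.986091
tau = 0.028 * 0.08264279 * 119.986091 = 0.2776 ms


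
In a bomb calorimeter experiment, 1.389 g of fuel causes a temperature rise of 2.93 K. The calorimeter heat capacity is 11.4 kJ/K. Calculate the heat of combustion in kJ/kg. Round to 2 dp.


Hc = C_cal * delta_T / m_fuel
Q_released = 11.4 * 2.93 = 33.4020 kJ
m_fuel = 1.389 g = 1.389/1000 kg = 0.001389 kg
Hc = 33.4020 / 0.001389 = 24047.52 kJ/kg


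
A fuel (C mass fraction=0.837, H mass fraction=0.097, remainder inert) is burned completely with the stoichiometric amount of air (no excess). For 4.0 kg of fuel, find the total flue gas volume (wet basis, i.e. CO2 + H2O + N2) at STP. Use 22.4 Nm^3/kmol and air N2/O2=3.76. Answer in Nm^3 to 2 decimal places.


Per kg fuel: CO2 = (C/12 kmol)*22.4 = (0.837/12)*22.4 = 1.56240 Nm^3
Per kg fuel: H2O = (H/2 kmol)*22.4 = (0.097/2)*22.4 = 1.08640 Nm^3
O2 needed per kg fuel = C/12 + H/4 = 0.837/12 + 0.097/4 = 0.09400000 kmol
Per kg fuel: N2 = O2*3.76*22.4 = 0.09400000*3.76*22.4 = 7.91706 Nm^3
Total per kg = 1.56240 + 1.08640 + 7.91706 = 10.56586 Nm^3
Total = 10.56586 * 4.0 = 42.26 Nm^3


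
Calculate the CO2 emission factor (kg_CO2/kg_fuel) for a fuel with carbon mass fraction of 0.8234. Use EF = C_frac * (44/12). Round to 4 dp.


EF = C_frac * (M_CO2 / M_C)
EF = 0.8234 * (44/12)
EF = 0.8234 * 3.666667 = 3.0191 kg_CO2/kg_fuel


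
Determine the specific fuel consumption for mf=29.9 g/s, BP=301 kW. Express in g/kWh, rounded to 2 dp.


SFC = (mf / BP) * 3600
Rate = 29.9 / 301 = 0.099336 g/(s*kW)
SFC = 0.099336 * 3600 = 357.61 g/kWh


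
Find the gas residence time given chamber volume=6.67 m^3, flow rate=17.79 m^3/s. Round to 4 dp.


tau = V / Q_flow
tau = 6.67 / 17.79 = 0.3749 s


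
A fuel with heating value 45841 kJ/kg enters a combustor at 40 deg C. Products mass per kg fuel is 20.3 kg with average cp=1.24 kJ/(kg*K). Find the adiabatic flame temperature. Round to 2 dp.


T_ad = T_in + Hc / (m_p * cp)
Denominator = 20.3 * 1.24 = 25.1720
Temperature rise = 45841 / 25.1720 = 1821.11 K
T_ad = 40 + 1821.11 = 1861.11 deg C


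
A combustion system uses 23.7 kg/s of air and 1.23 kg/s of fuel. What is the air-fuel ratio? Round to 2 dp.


AFR = m_air / m_fuel
AFR = 23.7 / 1.23 = 19.27


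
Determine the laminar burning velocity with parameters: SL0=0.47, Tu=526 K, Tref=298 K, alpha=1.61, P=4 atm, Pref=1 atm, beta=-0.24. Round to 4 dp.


SL = SL0 * (Tu/Tref)^alpha * (P/Pref)^beta
T ratio = 526/298 = 1.76510067
(T ratio)^alpha = 1.76510067^1.61 = 2.496312
(P/Pref)^beta = 4^(-0.24) = 0.716978
SL = 0.47 * 2.496312 * 0.716978 = 0.8412 m/s


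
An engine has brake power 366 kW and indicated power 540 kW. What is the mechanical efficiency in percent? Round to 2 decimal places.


eta_mech = (BP / IP) * 100
Ratio = 366 / 540 = 0.6778
eta_mech = 0.6778 * 100 = 67.78%


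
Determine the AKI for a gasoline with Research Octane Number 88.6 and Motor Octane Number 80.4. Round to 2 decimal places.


AKI = (RON + MON) / 2
AKI = (88.6 + 80.4) / 2
AKI = 169.0 / 2 = 84.50


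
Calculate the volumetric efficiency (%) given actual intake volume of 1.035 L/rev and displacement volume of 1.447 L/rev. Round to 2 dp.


eta_v = (V_actual / V_disp) * 100
Ratio = 1.035 / 1.447 = 0.7153
eta_v = 0.7153 * 100 = 71.53%


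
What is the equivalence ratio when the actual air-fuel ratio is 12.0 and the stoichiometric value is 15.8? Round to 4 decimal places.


phi = AFR_stoich / AFR_actual
phi = 15.8 / 12.0 = 1.3167


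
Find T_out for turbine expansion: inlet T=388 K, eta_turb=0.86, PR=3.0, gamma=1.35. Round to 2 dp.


T_out = T_in * (1 - eta * (1 - PR^(-(gamma-1)/gamma)))
Exponent = -(1.35-1)/1.35 = -0.25925926
PR^exp = 3.0^(-0.25925926) = 0.75214556
Factor = 1 - 0.86*(1 - 0.75214556) = 0.78684518
T_out = 388 * 0.78684518 = 305.30 K


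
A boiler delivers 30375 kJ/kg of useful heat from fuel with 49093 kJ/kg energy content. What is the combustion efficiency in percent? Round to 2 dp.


Efficiency = (Q_useful / Q_fuel) * 100
Efficiency = (30375 / 49093) * 100
Efficiency = 0.6187 * 100 = 61.87%


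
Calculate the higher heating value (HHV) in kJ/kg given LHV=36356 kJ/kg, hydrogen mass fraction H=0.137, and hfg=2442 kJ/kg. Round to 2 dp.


HHV = LHV + hfg * 9 * H
Water addition = 2442 * 9 * 0.137 = 3010.986 kJ/kg
HHV = 36356 + 3010.986 = 39366.99 kJ/kg


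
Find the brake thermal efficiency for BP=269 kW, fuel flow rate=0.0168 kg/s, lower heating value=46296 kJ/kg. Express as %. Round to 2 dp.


eta_BTE = (BP / (mf * LHV)) * 100
Denominator = 0.0168 * 46296 = 777.7728 kW
eta_BTE = (269 / 777.7728) * 100 = 34.59%


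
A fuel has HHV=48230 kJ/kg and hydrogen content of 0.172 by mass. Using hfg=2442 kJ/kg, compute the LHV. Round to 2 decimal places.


LHV = HHV - hfg * 9 * H
Water correction = 2442 * 9 * 0.172 = 3780.216 kJ/kg
LHV = 48230 - 3780.216 = 44449.78 kJ/kg


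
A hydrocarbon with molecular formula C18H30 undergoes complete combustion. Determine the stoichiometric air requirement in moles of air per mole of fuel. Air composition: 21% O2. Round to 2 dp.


Balanced combustion: C18H30 + 25.5 O2 -> 18 CO2 + 15 H2O
O2 needed = C + H/4 = 18 + 30/4 = 25.50 moles
Air moles = O2 / 0.21 = 25.50 / 0.21 = 121.43 moles air


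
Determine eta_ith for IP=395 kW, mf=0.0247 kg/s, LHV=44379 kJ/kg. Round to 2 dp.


eta_ith = (IP / (mf * LHV)) * 100
Denominator = 0.0247 * 44379 = 1096.1613 kW
eta_ith = (395 / 1096.1613) * 100 = 36.03%


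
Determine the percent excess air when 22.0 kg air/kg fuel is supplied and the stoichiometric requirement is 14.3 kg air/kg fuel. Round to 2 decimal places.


Excess air = actual - stoichiometric = 22.0 - 14.3 = 7.70 kg/kg fuel
Excess air % = (excess / stoich) * 100 = (7.70 / 14.3) * 100 = 53.85%


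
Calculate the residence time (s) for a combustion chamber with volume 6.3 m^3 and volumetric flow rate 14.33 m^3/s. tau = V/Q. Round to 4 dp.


tau = V / Q_flow
tau = 6.3 / 14.33 = 0.4396 s


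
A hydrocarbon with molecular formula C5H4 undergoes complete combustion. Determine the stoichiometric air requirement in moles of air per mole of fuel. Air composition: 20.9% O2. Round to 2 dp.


Balanced combustion: C5H4 + 6 O2 -> 5 CO2 + 2 H2O
O2 needed = C + H/4 = 5 + 4/4 = 6.00 moles
Air moles = O2 / 0.209 = 6.00 / 0.209 = 28.71 moles air


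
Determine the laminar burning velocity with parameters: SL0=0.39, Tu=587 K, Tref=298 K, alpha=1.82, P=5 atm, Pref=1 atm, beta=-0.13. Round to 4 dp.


SL = SL0 * (Tu/Tref)^alpha * (P/Pref)^beta
T ratio = 587/298 = 1.96979866
(T ratio)^alpha = 1.96979866^1.82 = 3.434375
(P/Pref)^beta = 5^(-0.13) = 0.811211
SL = 0.39 * 3.434375 * 0.811211 = 1.0865 m/s


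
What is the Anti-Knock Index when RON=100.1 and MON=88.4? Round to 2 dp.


AKI = (RON + MON) / 2
AKI = (100.1 + 88.4) / 2
AKI = 188.5 / 2 = 94.25


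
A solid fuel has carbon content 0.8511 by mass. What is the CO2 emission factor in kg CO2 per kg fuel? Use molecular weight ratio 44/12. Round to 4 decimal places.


EF = C_frac * (M_CO2 / M_C)
EF = 0.8511 * (44/12)
EF = 0.8511 * 3.666667 = 3.1207 kg_CO2/kg_fuel


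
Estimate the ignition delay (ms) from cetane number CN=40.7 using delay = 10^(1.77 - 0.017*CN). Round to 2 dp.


delay = 10^(1.77 - 0.017*CN)
Exponent = 1.77 - 0.017*40.7 = 1.0781
delay = 10^1.0781 = 11.97 ms


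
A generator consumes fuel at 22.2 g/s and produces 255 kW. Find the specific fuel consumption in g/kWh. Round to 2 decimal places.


SFC = (mf / BP) * 3600
Rate = 22.2 / 255 = 0.087059 g/(s*kW)
SFC = 0.087059 * 3600 = 313.41 g/kWh


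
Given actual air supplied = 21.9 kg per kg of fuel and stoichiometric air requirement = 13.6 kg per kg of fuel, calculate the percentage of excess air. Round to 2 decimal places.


Excess air = actual - stoichiometric = 21.9 - 13.6 = 8.30 kg/kg fuel
Excess air % = (excess / stoich) * 100 = (8.30 / 13.6) * 100 = 61.03%


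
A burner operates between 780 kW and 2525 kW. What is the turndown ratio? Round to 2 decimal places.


TDR = Q_max / Q_min
TDR = 2525 / 780 = 3.24


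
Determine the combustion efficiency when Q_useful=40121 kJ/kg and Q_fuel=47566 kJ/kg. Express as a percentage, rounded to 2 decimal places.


Efficiency = (Q_useful / Q_fuel) * 100
Efficiency = (40121 / 47566) * 100
Efficiency = 0.8435 * 100 = 84.35%


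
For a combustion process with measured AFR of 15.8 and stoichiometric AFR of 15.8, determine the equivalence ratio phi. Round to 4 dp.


phi = AFR_stoich / AFR_actual
phi = 15.8 / 15.8 = 1.0000


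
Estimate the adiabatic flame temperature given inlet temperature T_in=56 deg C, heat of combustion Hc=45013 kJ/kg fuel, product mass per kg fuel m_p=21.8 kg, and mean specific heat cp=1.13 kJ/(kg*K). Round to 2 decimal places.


T_ad = T_in + Hc / (m_p * cp)
Denominator = 21.8 * 1.13 = 24.6340
Temperature rise = 45013 / 24.6340 = 1827.27 K
T_ad = 56 + 1827.27 = 1883.27 deg C


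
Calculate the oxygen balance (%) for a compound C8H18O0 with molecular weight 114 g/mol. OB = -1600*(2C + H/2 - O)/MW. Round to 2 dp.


OB = -1600 * (2C + H/2 - O) / MW
Inner = 2*8 + 18/2 - 0 = 25.00
OB = -1600 * 25.00 / 114 = -350.88%


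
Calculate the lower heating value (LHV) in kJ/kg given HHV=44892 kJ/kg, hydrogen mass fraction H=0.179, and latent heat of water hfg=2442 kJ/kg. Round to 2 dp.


LHV = HHV - hfg * 9 * H
Water correction = 2442 * 9 * 0.179 = 3934.062 kJ/kg
LHV = 44892 - 3934.062 = 40957.94 kJ/kg


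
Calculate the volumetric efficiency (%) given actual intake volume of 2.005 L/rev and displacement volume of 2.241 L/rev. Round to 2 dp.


eta_v = (V_actual / V_disp) * 100
Ratio = 2.005 / 2.241 = 0.8947
eta_v = 0.8947 * 100 = 89.47%


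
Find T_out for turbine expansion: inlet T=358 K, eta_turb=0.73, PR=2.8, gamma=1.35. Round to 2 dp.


T_out = T_in * (1 - eta * (1 - PR^(-(gamma-1)/gamma)))
Exponent = -(1.35-1)/1.35 = -0.25925926
PR^exp = 2.8^(-0.25925926) = 0.76572026
Factor = 1 - 0.73*(1 - 0.76572026) = 0.82897579
T_out = 358 * 0.82897579 = 296.77 K


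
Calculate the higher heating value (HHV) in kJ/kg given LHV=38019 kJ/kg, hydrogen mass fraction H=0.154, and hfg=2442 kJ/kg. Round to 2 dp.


HHV = LHV + hfg * 9 * H
Water addition = 2442 * 9 * 0.154 = 3384.612 kJ/kg
HHV = 38019 + 3384.612 = 41403.61 kJ/kg


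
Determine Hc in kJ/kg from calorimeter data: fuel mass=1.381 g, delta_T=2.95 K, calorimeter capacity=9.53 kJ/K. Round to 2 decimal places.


Hc = C_cal * delta_T / m_fuel
Q_released = 9.53 * 2.95 = 28.1135 kJ
m_fuel = 1.381 g = 1.381/1000 kg = 0.001381 kg
Hc = 28.1135 / 0.001381 = 20357.35 kJ/kg


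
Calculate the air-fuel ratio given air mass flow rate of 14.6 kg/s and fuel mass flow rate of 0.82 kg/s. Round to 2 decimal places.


AFR = m_air / m_fuel
AFR = 14.6 / 0.82 = 17.80


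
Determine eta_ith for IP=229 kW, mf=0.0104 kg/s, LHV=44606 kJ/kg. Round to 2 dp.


eta_ith = (IP / (mf * LHV)) * 100
Denominator = 0.0104 * 44606 = 463.9024 kW
eta_ith = (229 / 463.9024) * 100 = 49.36%


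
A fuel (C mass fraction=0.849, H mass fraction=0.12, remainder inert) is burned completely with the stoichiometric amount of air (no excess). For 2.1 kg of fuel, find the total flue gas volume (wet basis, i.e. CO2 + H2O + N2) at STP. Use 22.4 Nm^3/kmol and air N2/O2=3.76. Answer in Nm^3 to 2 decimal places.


Per kg fuel: CO2 = (C/12 kmol)*22.4 = (0.849/12)*22.4 = 1.58480 Nm^3
Per kg fuel: H2O = (H/2 kmol)*22.4 = (0.12/2)*22.4 = 1.34400 Nm^3
O2 needed per kg fuel = C/12 + H/4 = 0.849/12 + 0.12/4 = 0.10075000 kmol
Per kg fuel: N2 = O2*3.76*22.4 = 0.10075000*3.76*22.4 = 8.48557 Nm^3
Total per kg = 1.58480 + 1.34400 + 8.48557 = 11.41437 Nm^3
Total = 11.41437 * 2.1 = 23.97 Nm^3


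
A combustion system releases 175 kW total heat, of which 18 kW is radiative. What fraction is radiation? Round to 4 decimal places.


f_rad = Q_rad / Q_total
f_rad = 18 / 175 = 0.1029


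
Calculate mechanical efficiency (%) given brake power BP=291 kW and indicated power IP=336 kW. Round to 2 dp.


eta_mech = (BP / IP) * 100
Ratio = 291 / 336 = 0.8661
eta_mech = 0.8661 * 100 = 86.61%


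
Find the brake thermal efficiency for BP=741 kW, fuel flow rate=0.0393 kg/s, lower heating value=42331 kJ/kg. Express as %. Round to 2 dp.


eta_BTE = (BP / (mf * LHV)) * 100
Denominator = 0.0393 * 42331 = 1663.6083 kW
eta_BTE = (741 / 1663.6083) * 100 = 44.54%


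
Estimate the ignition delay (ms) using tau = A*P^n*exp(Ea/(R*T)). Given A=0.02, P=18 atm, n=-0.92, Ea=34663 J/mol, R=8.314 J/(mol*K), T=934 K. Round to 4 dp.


tau = A * P^n * exp(Ea/(R*T))
P^n = 18^(-0.92) = 0.07000826
Ea/(R*T) = 34663/(8.314*934) = 4.463846
exp(Ea/(R*T)) = 86.820823
tau = 0.02 * 0.07000826 * 86.820823 = 0.1216 ms


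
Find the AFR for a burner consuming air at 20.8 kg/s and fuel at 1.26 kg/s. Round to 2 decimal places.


AFR = m_air / m_fuel
AFR = 20.8 / 1.26 = 16.51


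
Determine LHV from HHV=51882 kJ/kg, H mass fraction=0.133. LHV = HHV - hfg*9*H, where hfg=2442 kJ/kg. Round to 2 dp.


LHV = HHV - hfg * 9 * H
Water correction = 2442 * 9 * 0.133 = 2923.074 kJ/kg
LHV = 51882 - 2923.074 = 48958.93 kJ/kg


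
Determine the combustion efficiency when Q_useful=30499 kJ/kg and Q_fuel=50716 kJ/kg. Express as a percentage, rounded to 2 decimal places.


Efficiency = (Q_useful / Q_fuel) * 100
Efficiency = (30499 / 50716) * 100
Efficiency = 0.6014 * 100 = 60.14%


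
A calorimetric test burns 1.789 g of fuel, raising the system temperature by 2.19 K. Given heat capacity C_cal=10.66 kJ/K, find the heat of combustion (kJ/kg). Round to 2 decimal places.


Hc = C_cal * delta_T / m_fuel
Q_released = 10.66 * 2.19 = 23.3454 kJ
m_fuel = 1.789 g = 1.789/1000 kg = 0.001789 kg
Hc = 23.3454 / 0.001789 = 13049.41 kJ/kg


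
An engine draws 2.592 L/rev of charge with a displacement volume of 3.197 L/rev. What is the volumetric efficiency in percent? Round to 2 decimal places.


eta_v = (V_actual / V_disp) * 100
Ratio = 2.592 / 3.197 = 0.8108
eta_v = 0.8108 * 100 = 81.08%


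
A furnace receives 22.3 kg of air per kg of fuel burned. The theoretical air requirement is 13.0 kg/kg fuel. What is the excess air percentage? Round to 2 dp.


Excess air = actual - stoichiometric = 22.3 - 13.0 = 9.30 kg/kg fuel
Excess air % = (excess / stoich) * 100 = (9.30 / 13.0) * 100 = 71.54%


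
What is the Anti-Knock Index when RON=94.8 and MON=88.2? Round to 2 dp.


AKI = (RON + MON) / 2
AKI = (94.8 + 88.2) / 2
AKI = 183.0 / 2 = 91.50


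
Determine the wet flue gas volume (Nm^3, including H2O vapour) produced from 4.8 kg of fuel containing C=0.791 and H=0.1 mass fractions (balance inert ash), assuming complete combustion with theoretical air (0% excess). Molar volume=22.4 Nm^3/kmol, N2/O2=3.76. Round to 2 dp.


Per kg fuel: CO2 = (C/12 kmol)*22.4 = (0.791/12)*22.4 = 1.47653 Nm^3
Per kg fuel: H2O = (H/2 kmol)*22.4 = (0.1/2)*22.4 = 1.12000 Nm^3
O2 needed per kg fuel = C/12 + H/4 = 0.791/12 + 0.1/4 = 0.09091667 kmol
Per kg fuel: N2 = O2*3.76*22.4 = 0.09091667*3.76*22.4 = 7.65737 Nm^3
Total per kg = 1.47653 + 1.12000 + 7.65737 = 10.25390 Nm^3
Total = 10.25390 * 4.8 = 49.22 Nm^3


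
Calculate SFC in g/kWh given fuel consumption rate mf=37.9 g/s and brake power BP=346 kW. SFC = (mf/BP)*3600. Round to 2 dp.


SFC = (mf / BP) * 3600
Rate = 37.9 / 346 = 0.109538 g/(s*kW)
SFC = 0.109538 * 3600 = 394.34 g/kWh


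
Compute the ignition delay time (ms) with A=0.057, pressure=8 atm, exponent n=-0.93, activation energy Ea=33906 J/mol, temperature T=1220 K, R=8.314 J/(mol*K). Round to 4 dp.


tau = A * P^n * exp(Ea/(R*T))
P^n = 8^(-0.93) = 0.14458602
Ea/(R*T) = 33906/(8.314*1220) = 3.342772
exp(Ea/(R*T)) = 28.297448
tau = 0.057 * 0.14458602 * 28.297448 = 0.2332 ms


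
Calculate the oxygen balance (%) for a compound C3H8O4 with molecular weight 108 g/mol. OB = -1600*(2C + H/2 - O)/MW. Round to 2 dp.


OB = -1600 * (2C + H/2 - O) / MW
Inner = 2*3 + 8/2 - 4 = 6.00
OB = -1600 * 6.00 / 108 = -88.89%


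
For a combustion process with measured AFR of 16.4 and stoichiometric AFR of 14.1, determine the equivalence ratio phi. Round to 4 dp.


phi = AFR_stoich / AFR_actual
phi = 14.1 / 16.4 = 0.8598


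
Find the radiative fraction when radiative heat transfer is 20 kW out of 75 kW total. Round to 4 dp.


f_rad = Q_rad / Q_total
f_rad = 20 / 75 = 0.2667


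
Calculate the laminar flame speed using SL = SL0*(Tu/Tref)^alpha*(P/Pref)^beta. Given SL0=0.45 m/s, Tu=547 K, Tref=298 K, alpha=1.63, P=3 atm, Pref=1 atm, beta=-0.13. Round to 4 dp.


SL = SL0 * (Tu/Tref)^alpha * (P/Pref)^beta
T ratio = 547/298 = 1.83557047
(T ratio)^alpha = 1.83557047^1.63 = 2.691205
(P/Pref)^beta = 3^(-0.13) = 0.866910
SL = 0.45 * 2.691205 * 0.866910 = 1.0499 m/s


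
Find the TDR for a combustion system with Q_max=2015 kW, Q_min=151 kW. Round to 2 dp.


TDR = Q_max / Q_min
TDR = 2015 / 151 = 13.34


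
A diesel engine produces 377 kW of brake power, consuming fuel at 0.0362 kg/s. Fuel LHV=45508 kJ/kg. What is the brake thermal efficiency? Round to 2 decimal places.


eta_BTE = (BP / (mf * LHV)) * 100
Denominator = 0.0362 * 45508 = 1647.3896 kW
eta_BTE = (377 / 1647.3896) * 100 = 22.88%


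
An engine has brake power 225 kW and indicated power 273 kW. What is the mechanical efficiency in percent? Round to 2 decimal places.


eta_mech = (BP / IP) * 100
Ratio = 225 / 273 = 0.8242
eta_mech = 0.8242 * 100 = 82.42%


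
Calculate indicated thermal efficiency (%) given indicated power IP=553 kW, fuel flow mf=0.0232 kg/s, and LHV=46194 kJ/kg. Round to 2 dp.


eta_ith = (IP / (mf * LHV)) * 100
Denominator = 0.0232 * 46194 = 1071.7008 kW
eta_ith = (553 / 1071.7008) * 100 = 51.60%


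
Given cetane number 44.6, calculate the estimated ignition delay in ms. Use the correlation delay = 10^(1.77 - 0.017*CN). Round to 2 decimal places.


delay = 10^(1.77 - 0.017*CN)
Exponent = 1.77 - 0.017*44.6 = 1.0118
delay = 10^1.0118 = 10.28 ms


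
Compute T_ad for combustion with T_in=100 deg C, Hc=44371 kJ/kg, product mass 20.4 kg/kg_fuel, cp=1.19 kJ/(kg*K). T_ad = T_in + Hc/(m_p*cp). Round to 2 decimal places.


T_ad = T_in + Hc / (m_p * cp)
Denominator = 20.4 * 1.19 = 24.2760
Temperature rise = 44371 / 24.2760 = 1827.77 K
T_ad = 100 + 1827.77 = 1927.77 deg C


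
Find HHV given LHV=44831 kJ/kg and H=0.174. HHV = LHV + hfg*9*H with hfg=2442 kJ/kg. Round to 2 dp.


HHV = LHV + hfg * 9 * H
Water addition = 2442 * 9 * 0.174 = 3824.172 kJ/kg
HHV = 44831 + 3824.172 = 48655.17 kJ/kg


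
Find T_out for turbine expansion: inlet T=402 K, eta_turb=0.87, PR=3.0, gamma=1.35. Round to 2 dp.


T_out = T_in * (1 - eta * (1 - PR^(-(gamma-1)/gamma)))
Exponent = -(1.35-1)/1.35 = -0.25925926
PR^exp = 3.0^(-0.25925926) = 0.75214556
Factor = 1 - 0.87*(1 - 0.75214556) = 0.78436664
T_out = 402 * 0.78436664 = 315.32 K


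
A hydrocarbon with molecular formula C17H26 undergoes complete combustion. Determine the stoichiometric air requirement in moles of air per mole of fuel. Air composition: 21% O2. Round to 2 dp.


Balanced combustion: C17H26 + 23.5 O2 -> 17 CO2 + 13 H2O
O2 needed = C + H/4 = 17 + 26/4 = 23.50 moles
Air moles = O2 / 0.21 = 23.50 / 0.21 = 111.90 moles air


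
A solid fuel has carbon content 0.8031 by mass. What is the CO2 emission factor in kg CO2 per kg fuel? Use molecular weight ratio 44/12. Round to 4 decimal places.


EF = C_frac * (M_CO2 / M_C)
EF = 0.8031 * (44/12)
EF = 0.8031 * 3.666667 = 2.9447 kg_CO2/kg_fuel


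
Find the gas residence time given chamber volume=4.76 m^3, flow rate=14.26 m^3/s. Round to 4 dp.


tau = V / Q_flow
tau = 4.76 / 14.26 = 0.3338 s


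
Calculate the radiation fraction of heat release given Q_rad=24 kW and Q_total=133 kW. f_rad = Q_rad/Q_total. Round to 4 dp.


f_rad = Q_rad / Q_total
f_rad = 24 / 133 = 0.1805


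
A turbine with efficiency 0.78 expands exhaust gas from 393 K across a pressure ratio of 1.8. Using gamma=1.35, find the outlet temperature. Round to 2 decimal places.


T_out = T_in * (1 - eta * (1 - PR^(-(gamma-1)/gamma)))
Exponent = -(1.35-1)/1.35 = -0.25925926
PR^exp = 1.8^(-0.25925926) = 0.85865408
Factor = 1 - 0.78*(1 - 0.85865408) = 0.88975018
T_out = 393 * 0.88975018 = 349.67 K


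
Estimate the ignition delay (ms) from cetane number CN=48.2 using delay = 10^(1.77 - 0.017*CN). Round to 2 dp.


delay = 10^(1.77 - 0.017*CN)
Exponent = 1.77 - 0.017*48.2 = 0.9506
delay = 10^0.9506 = 8.92 ms


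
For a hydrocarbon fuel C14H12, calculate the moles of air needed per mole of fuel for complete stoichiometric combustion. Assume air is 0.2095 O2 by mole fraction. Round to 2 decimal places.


Balanced combustion: C14H12 + 17 O2 -> 14 CO2 + 6 H2O
O2 needed = C + H/4 = 14 + 12/4 = 17.00 moles
Air moles = O2 / 0.2095 = 17.00 / 0.2095 = 81.15 moles air


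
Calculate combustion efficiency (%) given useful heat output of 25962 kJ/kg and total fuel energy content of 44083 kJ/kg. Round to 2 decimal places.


Efficiency = (Q_useful / Q_fuel) * 100
Efficiency = (25962 / 44083) * 100
Efficiency = 0.5889 * 100 = 58.89%


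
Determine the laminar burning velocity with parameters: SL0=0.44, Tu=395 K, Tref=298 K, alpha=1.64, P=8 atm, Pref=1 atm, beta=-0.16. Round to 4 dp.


SL = SL0 * (Tu/Tref)^alpha * (P/Pref)^beta
T ratio = 395/298 = 1.32550336
(T ratio)^alpha = 1.32550336^1.64 = 1.587466
(P/Pref)^beta = 8^(-0.16) = 0.716978
SL = 0.44 * 1.587466 * 0.716978 = 0.5008 m/s


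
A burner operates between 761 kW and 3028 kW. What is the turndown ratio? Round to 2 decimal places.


TDR = Q_max / Q_min
TDR = 3028 / 761 = 3.98


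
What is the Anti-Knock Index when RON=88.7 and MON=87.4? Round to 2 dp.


AKI = (RON + MON) / 2
AKI = (88.7 + 87.4) / 2
AKI = 176.1 / 2 = 88.05


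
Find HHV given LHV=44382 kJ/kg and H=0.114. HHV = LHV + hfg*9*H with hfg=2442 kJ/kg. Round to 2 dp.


HHV = LHV + hfg * 9 * H
Water addition = 2442 * 9 * 0.114 = 2505.492 kJ/kg
HHV = 44382 + 2505.492 = 46887.49 kJ/kg
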